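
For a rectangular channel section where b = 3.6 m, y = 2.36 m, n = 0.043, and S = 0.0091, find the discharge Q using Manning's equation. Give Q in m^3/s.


For a rectangular channel, the cross-sectional area A = b * y = 3.6 * 2.36 = 8.5 m^2.
The wetted perimeter P = b + 2y = 3.6 + 2*2.36 = 8.32 m.
Hydraulic radius R = A/P = 8.5/8.32 = 1.0212 m.
Velocity V = (1/n)*R^(2/3)*S^(1/2) = (1/0.043)*1.0212^(2/3)*0.0091^(1/2) = 2.2496 m/s.
Discharge Q = A * V = 8.5 * 2.2496 = 19.113 m^3/s.

19.113


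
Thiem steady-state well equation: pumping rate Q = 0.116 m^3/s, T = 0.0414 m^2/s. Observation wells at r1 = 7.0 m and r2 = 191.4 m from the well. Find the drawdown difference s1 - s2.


Thiem equation: s1 - s2 = Q/(2*pi*T) * ln(r2/r1).
ln(r2/r1) = ln(191.4/7.0) = 3.3085.
Q/(2*pi*T) = 0.116 / (2*pi*0.0414) = 0.116 / 0.2601 = 0.4459.
s1 - s2 = 0.4459 * 3.3085 = 1.4754 m.

1.4754


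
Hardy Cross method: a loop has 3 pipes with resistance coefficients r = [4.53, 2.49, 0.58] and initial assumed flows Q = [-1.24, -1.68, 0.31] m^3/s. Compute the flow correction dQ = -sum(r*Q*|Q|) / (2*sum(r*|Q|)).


Numerator terms (r*Q*|Q|): 4.53*-1.24*|-1.24| = -6.9653; 2.49*-1.68*|-1.68| = -7.0278; 0.58*0.31*|0.31| = 0.0557.
Sum of numerator = -13.9374.
Denominator terms (r*|Q|): 4.53*|-1.24| = 5.6172; 2.49*|-1.68| = 4.1832; 0.58*|0.31| = 0.1798.
2 * sum of denominator = 2 * 9.9802 = 19.9604.
dQ = --13.9374 / 19.9604 = 0.6983 m^3/s.

0.6983


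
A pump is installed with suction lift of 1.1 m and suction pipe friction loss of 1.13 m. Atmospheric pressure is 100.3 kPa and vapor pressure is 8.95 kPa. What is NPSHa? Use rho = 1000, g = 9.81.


NPSHa = p_atm/(rho*g) - z_s - hf_s - p_vap/(rho*g).
p_atm/(rho*g) = 100.3*1000 / (1000*9.81) = 10.224 m.
p_vap/(rho*g) = 8.95*1000 / (1000*9.81) = 0.912 m.
NPSHa = 10.224 - 1.1 - 1.13 - 0.912
      = 7.08 m.

7.08


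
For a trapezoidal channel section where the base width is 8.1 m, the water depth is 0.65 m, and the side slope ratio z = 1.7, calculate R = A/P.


For a trapezoidal section with side slope z:
A = (b + z*y)*y = (8.1 + 1.7*0.65)*0.65 = 5.983 m^2.
P = b + 2*y*sqrt(1 + z^2) = 8.1 + 2*0.65*sqrt(1 + 1.7^2) = 10.664 m.
R = A/P = 5.983 / 10.664 = 0.5611 m.

0.5611


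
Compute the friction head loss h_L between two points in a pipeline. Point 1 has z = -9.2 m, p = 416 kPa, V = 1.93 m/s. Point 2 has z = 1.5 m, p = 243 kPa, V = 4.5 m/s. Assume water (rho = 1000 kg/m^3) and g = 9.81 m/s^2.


Total head at each section: H = z + p/(rho*g) + V^2/(2g).
H1 = -9.2 + 416*1000/(1000*9.81) + 1.93^2/(2*9.81)
   = -9.2 + 42.406 + 0.1899
   = 33.396 m.
H2 = 1.5 + 243*1000/(1000*9.81) + 4.5^2/(2*9.81)
   = 1.5 + 24.771 + 1.0321
   = 27.303 m.
h_L = H1 - H2 = 33.396 - 27.303 = 6.093 m.

6.093


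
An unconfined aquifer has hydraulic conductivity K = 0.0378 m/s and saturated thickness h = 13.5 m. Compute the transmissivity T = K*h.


Transmissivity is defined as T = K * h.
T = 0.0378 * 13.5
  = 0.5103 m^2/s.

0.5103


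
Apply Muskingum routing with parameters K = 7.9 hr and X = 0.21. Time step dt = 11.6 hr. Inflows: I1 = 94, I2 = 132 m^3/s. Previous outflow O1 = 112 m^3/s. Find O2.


Muskingum coefficients:
denom = 2*K*(1-X) + dt = 2*7.9*(1-0.21) + 11.6 = 24.082.
C0 = (dt - 2*K*X)/denom = (11.6 - 2*7.9*0.21)/24.082 = 0.3439.
C1 = (dt + 2*K*X)/denom = (11.6 + 2*7.9*0.21)/24.082 = 0.6195.
C2 = (2*K*(1-X) - dt)/denom = 0.0366.
O2 = C0*I2 + C1*I1 + C2*O1
   = 0.3439*132 + 0.6195*94 + 0.0366*112
   = 107.73 m^3/s.

107.73


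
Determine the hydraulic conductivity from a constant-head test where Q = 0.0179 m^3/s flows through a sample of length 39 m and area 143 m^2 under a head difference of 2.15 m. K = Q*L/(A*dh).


From K = Q*L / (A*dh):
Numerator: Q*L = 0.0179 * 39 = 0.6981.
Denominator: A*dh = 143 * 2.15 = 307.45.
K = 0.6981 / 307.45 = 0.002271 m/s.

0.002271


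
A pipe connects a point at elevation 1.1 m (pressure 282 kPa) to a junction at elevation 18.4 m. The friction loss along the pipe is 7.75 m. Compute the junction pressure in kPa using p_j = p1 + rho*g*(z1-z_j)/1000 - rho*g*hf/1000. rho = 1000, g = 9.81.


Junction pressure: p_j = p1 + rho*g*(z1 - z_j)/1000 - rho*g*hf/1000.
Elevation term = 1000*9.81*(1.1 - 18.4)/1000 = -169.713 kPa.
Friction term = 1000*9.81*7.75/1000 = 76.028 kPa.
p_j = 282 + -169.713 - 76.028 = 36.26 kPa.

36.26


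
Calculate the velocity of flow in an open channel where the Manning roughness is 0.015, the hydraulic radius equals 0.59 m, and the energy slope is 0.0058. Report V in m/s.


Manning's equation gives V = (1/n) * R^(2/3) * S^(1/2).
First, compute R^(2/3) = 0.59^(2/3) = 0.7035.
Next, S^(1/2) = 0.0058^(1/2) = 0.076158.
Then 1/n = 1/0.015 = 66.67.
V = 66.67 * 0.7035 * 0.076158 = 3.5716 m/s.

3.5716


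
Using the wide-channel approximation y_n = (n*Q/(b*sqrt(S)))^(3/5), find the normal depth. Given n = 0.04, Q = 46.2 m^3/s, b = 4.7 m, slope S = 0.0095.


We use the wide-channel approximation y_n = (n*Q/(b*sqrt(S)))^(3/5).
sqrt(S) = sqrt(0.0095) = 0.097468.
Numerator: n*Q = 0.04 * 46.2 = 1.848.
Denominator: b*sqrt(S) = 4.7 * 0.097468 = 0.4581.
arg = 4.0341.
y_n = 4.0341^(3/5) = 2.3091 m.

2.3091


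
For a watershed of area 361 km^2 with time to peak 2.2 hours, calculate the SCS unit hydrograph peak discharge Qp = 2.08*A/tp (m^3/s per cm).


SCS formula: Qp = 2.08 * A / tp.
Qp = 2.08 * 361 / 2.2
   = 750.88 / 2.2
   = 341.31 m^3/s per cm.

341.31


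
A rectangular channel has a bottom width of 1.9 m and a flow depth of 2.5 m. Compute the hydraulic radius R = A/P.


For a rectangular section:
Flow area A = b * y = 1.9 * 2.5 = 4.75 m^2.
Wetted perimeter P = b + 2y = 1.9 + 2*2.5 = 6.9 m.
Hydraulic radius R = A/P = 4.75 / 6.9 = 0.6884 m.

0.6884


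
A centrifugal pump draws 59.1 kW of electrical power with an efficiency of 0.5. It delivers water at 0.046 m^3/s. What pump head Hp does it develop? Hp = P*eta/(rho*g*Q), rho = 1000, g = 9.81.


Pump head formula: Hp = P * eta / (rho * g * Q).
Numerator: P * eta = 59.1 * 1000 * 0.5 = 29550.0 W.
Denominator: rho * g * Q = 1000 * 9.81 * 0.046 = 451.26.
Hp = 29550.0 / 451.26 = 65.48 m.

65.48


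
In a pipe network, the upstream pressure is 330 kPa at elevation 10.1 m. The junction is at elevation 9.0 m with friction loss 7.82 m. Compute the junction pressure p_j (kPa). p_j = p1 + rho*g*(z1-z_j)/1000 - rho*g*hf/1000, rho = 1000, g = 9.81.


Junction pressure: p_j = p1 + rho*g*(z1 - z_j)/1000 - rho*g*hf/1000.
Elevation term = 1000*9.81*(10.1 - 9.0)/1000 = 10.791 kPa.
Friction term = 1000*9.81*7.82/1000 = 76.714 kPa.
p_j = 330 + 10.791 - 76.714 = 264.08 kPa.

264.08


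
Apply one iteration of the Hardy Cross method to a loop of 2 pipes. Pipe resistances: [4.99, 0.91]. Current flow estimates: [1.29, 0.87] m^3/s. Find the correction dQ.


Numerator terms (r*Q*|Q|): 4.99*1.29*|1.29| = 8.3039; 0.91*0.87*|0.87| = 0.6888.
Sum of numerator = 8.9926.
Denominator terms (r*|Q|): 4.99*|1.29| = 6.4371; 0.91*|0.87| = 0.7917.
2 * sum of denominator = 2 * 7.2288 = 14.4576.
dQ = -8.9926 / 14.4576 = -0.622 m^3/s.

-0.622


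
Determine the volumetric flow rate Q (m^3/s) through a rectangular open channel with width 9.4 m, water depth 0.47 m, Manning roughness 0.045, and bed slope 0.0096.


For a rectangular channel, the cross-sectional area A = b * y = 9.4 * 0.47 = 4.42 m^2.
The wetted perimeter P = b + 2y = 9.4 + 2*0.47 = 10.34 m.
Hydraulic radius R = A/P = 4.42/10.34 = 0.4273 m.
Velocity V = (1/n)*R^(2/3)*S^(1/2) = (1/0.045)*0.4273^(2/3)*0.0096^(1/2) = 1.2352 m/s.
Discharge Q = A * V = 4.42 * 1.2352 = 5.457 m^3/s.

5.457


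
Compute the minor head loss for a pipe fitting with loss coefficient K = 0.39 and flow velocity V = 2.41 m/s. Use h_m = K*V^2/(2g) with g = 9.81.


Minor loss formula: h_m = K * V^2/(2g).
V^2 = 2.41^2 = 5.8081.
V^2/(2g) = 5.8081 / 19.62 = 0.296 m.
h_m = 0.39 * 0.296 = 0.1155 m.

0.1155


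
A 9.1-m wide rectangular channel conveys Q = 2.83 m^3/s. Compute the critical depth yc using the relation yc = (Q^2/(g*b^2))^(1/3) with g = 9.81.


Using yc = (Q^2 / (g * b^2))^(1/3):
Q^2 = 2.83^2 = 8.01.
g * b^2 = 9.81 * 9.1^2 = 9.81 * 82.81 = 812.37.
Q^2 / (g*b^2) = 8.01 / 812.37 = 0.0099.
yc = 0.0099^(1/3) = 0.2144 m.

0.2144


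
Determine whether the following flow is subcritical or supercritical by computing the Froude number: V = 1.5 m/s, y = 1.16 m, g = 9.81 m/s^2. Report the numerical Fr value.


The Froude number is defined as Fr = V / sqrt(g*y).
g*y = 9.81 * 1.16 = 11.3796.
sqrt(g*y) = sqrt(11.3796) = 3.3734.
Fr = 1.5 / 3.3734 = 0.4447.
Since Fr < 1, the flow is subcritical.

0.4447


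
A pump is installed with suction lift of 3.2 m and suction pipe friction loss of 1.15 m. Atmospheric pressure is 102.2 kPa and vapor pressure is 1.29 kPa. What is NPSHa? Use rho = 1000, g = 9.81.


NPSHa = p_atm/(rho*g) - z_s - hf_s - p_vap/(rho*g).
p_atm/(rho*g) = 102.2*1000 / (1000*9.81) = 10.418 m.
p_vap/(rho*g) = 1.29*1000 / (1000*9.81) = 0.131 m.
NPSHa = 10.418 - 3.2 - 1.15 - 0.131
      = 5.94 m.

5.94


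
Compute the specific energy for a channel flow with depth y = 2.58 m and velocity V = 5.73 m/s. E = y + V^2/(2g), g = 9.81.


Specific energy E = y + V^2/(2g).
Velocity head = V^2/(2g) = 5.73^2 / (2*9.81) = 32.8329 / 19.62 = 1.6734 m.
E = 2.58 + 1.6734 = 4.2534 m.

4.2534


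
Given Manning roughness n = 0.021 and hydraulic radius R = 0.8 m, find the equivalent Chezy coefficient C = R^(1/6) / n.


The Chezy coefficient relates to Manning's n through C = R^(1/6) / n.
R^(1/6) = 0.8^(1/6) = 0.963492.
C = 0.963492 / 0.021 = 45.88 m^(1/2)/s.

45.88


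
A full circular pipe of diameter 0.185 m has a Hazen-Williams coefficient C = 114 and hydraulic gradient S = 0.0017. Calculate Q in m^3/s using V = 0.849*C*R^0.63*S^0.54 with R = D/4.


For a full circular pipe, R = D/4 = 0.185/4 = 0.0462 m.
V = 0.849 * 114 * 0.0462^0.63 * 0.0017^0.54
  = 0.849 * 114 * 0.144218 * 0.031948
  = 0.4459 m/s.
Pipe area A = pi*D^2/4 = pi*0.185^2/4 = 0.0269 m^2.
Q = A * V = 0.0269 * 0.4459 = 0.012 m^3/s.

0.012


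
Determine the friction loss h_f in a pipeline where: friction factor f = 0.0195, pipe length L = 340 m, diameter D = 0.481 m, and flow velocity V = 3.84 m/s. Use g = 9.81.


Darcy-Weisbach equation: h_f = f * (L/D) * V^2/(2g).
f * L/D = 0.0195 * 340/0.481 = 13.7838.
V^2/(2g) = 3.84^2 / (2*9.81) = 14.7456 / 19.62 = 0.7516 m.
h_f = 13.7838 * 0.7516 = 10.359 m.

10.359


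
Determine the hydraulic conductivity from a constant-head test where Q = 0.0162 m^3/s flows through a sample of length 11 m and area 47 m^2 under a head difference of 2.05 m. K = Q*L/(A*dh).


From K = Q*L / (A*dh):
Numerator: Q*L = 0.0162 * 11 = 0.1782.
Denominator: A*dh = 47 * 2.05 = 96.35.
K = 0.1782 / 96.35 = 0.00185 m/s.

0.00185


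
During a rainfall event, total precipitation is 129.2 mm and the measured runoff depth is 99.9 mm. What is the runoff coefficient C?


The runoff coefficient C = runoff depth / rainfall depth.
C = 99.9 / 129.2
  = 0.7732.

0.7732


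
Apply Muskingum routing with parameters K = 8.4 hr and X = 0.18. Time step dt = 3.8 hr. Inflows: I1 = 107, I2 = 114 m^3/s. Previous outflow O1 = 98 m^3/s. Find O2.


Muskingum coefficients:
denom = 2*K*(1-X) + dt = 2*8.4*(1-0.18) + 3.8 = 17.576.
C0 = (dt - 2*K*X)/denom = (3.8 - 2*8.4*0.18)/17.576 = 0.0442.
C1 = (dt + 2*K*X)/denom = (3.8 + 2*8.4*0.18)/17.576 = 0.3883.
C2 = (2*K*(1-X) - dt)/denom = 0.5676.
O2 = C0*I2 + C1*I1 + C2*O1
   = 0.0442*114 + 0.3883*107 + 0.5676*98
   = 102.2 m^3/s.

102.2


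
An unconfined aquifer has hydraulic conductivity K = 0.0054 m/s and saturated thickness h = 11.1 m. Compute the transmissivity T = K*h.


Transmissivity is defined as T = K * h.
T = 0.0054 * 11.1
  = 0.0599 m^2/s.

0.0599


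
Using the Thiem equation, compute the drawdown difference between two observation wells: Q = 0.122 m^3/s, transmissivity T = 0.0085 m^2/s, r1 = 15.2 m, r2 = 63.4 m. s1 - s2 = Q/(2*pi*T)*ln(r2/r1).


Thiem equation: s1 - s2 = Q/(2*pi*T) * ln(r2/r1).
ln(r2/r1) = ln(63.4/15.2) = 1.4282.
Q/(2*pi*T) = 0.122 / (2*pi*0.0085) = 0.122 / 0.0534 = 2.2843.
s1 - s2 = 2.2843 * 1.4282 = 3.2624 m.

3.2624


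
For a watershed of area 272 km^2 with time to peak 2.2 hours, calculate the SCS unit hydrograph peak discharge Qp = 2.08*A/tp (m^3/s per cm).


SCS formula: Qp = 2.08 * A / tp.
Qp = 2.08 * 272 / 2.2
   = 565.76 / 2.2
   = 257.16 m^3/s per cm.

257.16


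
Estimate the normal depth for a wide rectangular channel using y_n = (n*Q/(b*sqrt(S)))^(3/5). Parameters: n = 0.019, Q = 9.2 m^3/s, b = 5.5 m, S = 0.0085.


We use the wide-channel approximation y_n = (n*Q/(b*sqrt(S)))^(3/5).
sqrt(S) = sqrt(0.0085) = 0.092195.
Numerator: n*Q = 0.019 * 9.2 = 0.1748.
Denominator: b*sqrt(S) = 5.5 * 0.092195 = 0.507073.
arg = 0.3447.
y_n = 0.3447^(3/5) = 0.5278 m.

0.5278


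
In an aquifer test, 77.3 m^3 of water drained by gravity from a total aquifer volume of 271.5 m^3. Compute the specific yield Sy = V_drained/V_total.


Specific yield Sy = Volume drained / Total volume.
Sy = 77.3 / 271.5
   = 0.2847.

0.2847


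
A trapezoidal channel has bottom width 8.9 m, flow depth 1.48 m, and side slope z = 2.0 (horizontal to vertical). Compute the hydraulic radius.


For a trapezoidal section with side slope z:
A = (b + z*y)*y = (8.9 + 2.0*1.48)*1.48 = 17.553 m^2.
P = b + 2*y*sqrt(1 + z^2) = 8.9 + 2*1.48*sqrt(1 + 2.0^2) = 15.519 m.
R = A/P = 17.553 / 15.519 = 1.1311 m.

1.1311


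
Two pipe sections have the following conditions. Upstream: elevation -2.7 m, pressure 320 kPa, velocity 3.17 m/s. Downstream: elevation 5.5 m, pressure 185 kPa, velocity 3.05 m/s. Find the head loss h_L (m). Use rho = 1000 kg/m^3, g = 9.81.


Total head at each section: H = z + p/(rho*g) + V^2/(2g).
H1 = -2.7 + 320*1000/(1000*9.81) + 3.17^2/(2*9.81)
   = -2.7 + 32.62 + 0.5122
   = 30.432 m.
H2 = 5.5 + 185*1000/(1000*9.81) + 3.05^2/(2*9.81)
   = 5.5 + 18.858 + 0.4741
   = 24.832 m.
h_L = H1 - H2 = 30.432 - 24.832 = 5.6 m.

5.6


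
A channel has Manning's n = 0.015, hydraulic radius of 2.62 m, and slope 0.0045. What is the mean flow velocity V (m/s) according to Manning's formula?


Manning's equation gives V = (1/n) * R^(2/3) * S^(1/2).
First, compute R^(2/3) = 2.62^(2/3) = 1.9005.
Next, S^(1/2) = 0.0045^(1/2) = 0.067082.
Then 1/n = 1/0.015 = 66.67.
V = 66.67 * 1.9005 * 0.067082 = 8.4993 m/s.

8.4993


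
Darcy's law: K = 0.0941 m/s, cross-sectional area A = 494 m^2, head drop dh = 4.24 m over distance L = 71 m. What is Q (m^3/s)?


Darcy's law: Q = K * A * i, where i = dh/L.
Hydraulic gradient i = 4.24 / 71 = 0.059718.
Q = 0.0941 * 494 * 0.059718
  = 2.776 m^3/s.

2.776


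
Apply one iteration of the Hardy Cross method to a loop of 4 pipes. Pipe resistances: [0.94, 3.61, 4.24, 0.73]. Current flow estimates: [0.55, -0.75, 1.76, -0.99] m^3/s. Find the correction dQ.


Numerator terms (r*Q*|Q|): 0.94*0.55*|0.55| = 0.2844; 3.61*-0.75*|-0.75| = -2.0306; 4.24*1.76*|1.76| = 13.1338; 0.73*-0.99*|-0.99| = -0.7155.
Sum of numerator = 10.6721.
Denominator terms (r*|Q|): 0.94*|0.55| = 0.517; 3.61*|-0.75| = 2.7075; 4.24*|1.76| = 7.4624; 0.73*|-0.99| = 0.7227.
2 * sum of denominator = 2 * 11.4096 = 22.8192.
dQ = -10.6721 / 22.8192 = -0.4677 m^3/s.

-0.4677


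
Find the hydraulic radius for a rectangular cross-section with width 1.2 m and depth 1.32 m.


For a rectangular section:
Flow area A = b * y = 1.2 * 1.32 = 1.58 m^2.
Wetted perimeter P = b + 2y = 1.2 + 2*1.32 = 3.84 m.
Hydraulic radius R = A/P = 1.58 / 3.84 = 0.4125 m.

0.4125


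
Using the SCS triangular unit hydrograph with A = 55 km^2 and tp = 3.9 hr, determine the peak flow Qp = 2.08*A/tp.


SCS formula: Qp = 2.08 * A / tp.
Qp = 2.08 * 55 / 3.9
   = 114.4 / 3.9
   = 29.33 m^3/s per cm.

29.33


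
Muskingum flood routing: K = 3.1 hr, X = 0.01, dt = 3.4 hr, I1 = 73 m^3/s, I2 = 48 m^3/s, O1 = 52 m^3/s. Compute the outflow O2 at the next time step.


Muskingum coefficients:
denom = 2*K*(1-X) + dt = 2*3.1*(1-0.01) + 3.4 = 9.538.
C0 = (dt - 2*K*X)/denom = (3.4 - 2*3.1*0.01)/9.538 = 0.35.
C1 = (dt + 2*K*X)/denom = (3.4 + 2*3.1*0.01)/9.538 = 0.363.
C2 = (2*K*(1-X) - dt)/denom = 0.2871.
O2 = C0*I2 + C1*I1 + C2*O1
   = 0.35*48 + 0.363*73 + 0.2871*52
   = 58.22 m^3/s.

58.22


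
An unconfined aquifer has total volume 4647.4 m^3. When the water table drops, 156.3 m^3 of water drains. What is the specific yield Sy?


Specific yield Sy = Volume drained / Total volume.
Sy = 156.3 / 4647.4
   = 0.0336.

0.0336


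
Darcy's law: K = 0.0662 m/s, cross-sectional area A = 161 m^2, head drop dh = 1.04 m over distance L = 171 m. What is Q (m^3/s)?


Darcy's law: Q = K * A * i, where i = dh/L.
Hydraulic gradient i = 1.04 / 171 = 0.006082.
Q = 0.0662 * 161 * 0.006082
  = 0.0648 m^3/s.

0.0648


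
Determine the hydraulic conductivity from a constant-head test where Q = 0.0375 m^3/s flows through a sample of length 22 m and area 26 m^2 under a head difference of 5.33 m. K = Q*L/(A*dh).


From K = Q*L / (A*dh):
Numerator: Q*L = 0.0375 * 22 = 0.825.
Denominator: A*dh = 26 * 5.33 = 138.58.
K = 0.825 / 138.58 = 0.005953 m/s.

0.005953


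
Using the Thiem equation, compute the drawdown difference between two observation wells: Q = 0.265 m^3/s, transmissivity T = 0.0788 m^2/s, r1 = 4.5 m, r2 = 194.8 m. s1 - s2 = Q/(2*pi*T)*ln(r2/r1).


Thiem equation: s1 - s2 = Q/(2*pi*T) * ln(r2/r1).
ln(r2/r1) = ln(194.8/4.5) = 3.7679.
Q/(2*pi*T) = 0.265 / (2*pi*0.0788) = 0.265 / 0.4951 = 0.5352.
s1 - s2 = 0.5352 * 3.7679 = 2.0167 m.

2.0167


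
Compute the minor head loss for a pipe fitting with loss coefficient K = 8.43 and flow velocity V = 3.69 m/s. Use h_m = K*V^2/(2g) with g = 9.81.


Minor loss formula: h_m = K * V^2/(2g).
V^2 = 3.69^2 = 13.6161.
V^2/(2g) = 13.6161 / 19.62 = 0.694 m.
h_m = 8.43 * 0.694 = 5.8503 m.

5.8503


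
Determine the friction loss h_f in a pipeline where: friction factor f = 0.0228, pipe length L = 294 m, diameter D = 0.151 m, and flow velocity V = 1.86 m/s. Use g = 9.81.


Darcy-Weisbach equation: h_f = f * (L/D) * V^2/(2g).
f * L/D = 0.0228 * 294/0.151 = 44.3921.
V^2/(2g) = 1.86^2 / (2*9.81) = 3.4596 / 19.62 = 0.1763 m.
h_f = 44.3921 * 0.1763 = 7.828 m.

7.828


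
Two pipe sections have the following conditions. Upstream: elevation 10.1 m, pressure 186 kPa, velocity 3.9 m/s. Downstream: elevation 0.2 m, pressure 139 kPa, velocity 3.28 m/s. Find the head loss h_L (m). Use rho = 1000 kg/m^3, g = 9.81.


Total head at each section: H = z + p/(rho*g) + V^2/(2g).
H1 = 10.1 + 186*1000/(1000*9.81) + 3.9^2/(2*9.81)
   = 10.1 + 18.96 + 0.7752
   = 29.835 m.
H2 = 0.2 + 139*1000/(1000*9.81) + 3.28^2/(2*9.81)
   = 0.2 + 14.169 + 0.5483
   = 14.918 m.
h_L = H1 - H2 = 29.835 - 14.918 = 14.918 m.

14.918


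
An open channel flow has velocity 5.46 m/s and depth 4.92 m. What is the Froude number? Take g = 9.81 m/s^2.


The Froude number is defined as Fr = V / sqrt(g*y).
g*y = 9.81 * 4.92 = 48.2652.
sqrt(g*y) = sqrt(48.2652) = 6.9473.
Fr = 5.46 / 6.9473 = 0.7859.

0.7859


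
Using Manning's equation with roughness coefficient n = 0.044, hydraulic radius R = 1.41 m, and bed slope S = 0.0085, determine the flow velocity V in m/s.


Manning's equation gives V = (1/n) * R^(2/3) * S^(1/2).
First, compute R^(2/3) = 1.41^(2/3) = 1.2574.
Next, S^(1/2) = 0.0085^(1/2) = 0.092195.
Then 1/n = 1/0.044 = 22.73.
V = 22.73 * 1.2574 * 0.092195 = 2.6347 m/s.

2.6347


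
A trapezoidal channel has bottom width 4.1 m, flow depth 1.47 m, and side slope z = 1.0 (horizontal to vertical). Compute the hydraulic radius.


For a trapezoidal section with side slope z:
A = (b + z*y)*y = (4.1 + 1.0*1.47)*1.47 = 8.188 m^2.
P = b + 2*y*sqrt(1 + z^2) = 4.1 + 2*1.47*sqrt(1 + 1.0^2) = 8.258 m.
R = A/P = 8.188 / 8.258 = 0.9915 m.

0.9915


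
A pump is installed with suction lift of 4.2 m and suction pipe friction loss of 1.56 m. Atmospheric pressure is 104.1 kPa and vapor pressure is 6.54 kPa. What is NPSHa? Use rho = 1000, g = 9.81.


NPSHa = p_atm/(rho*g) - z_s - hf_s - p_vap/(rho*g).
p_atm/(rho*g) = 104.1*1000 / (1000*9.81) = 10.612 m.
p_vap/(rho*g) = 6.54*1000 / (1000*9.81) = 0.667 m.
NPSHa = 10.612 - 4.2 - 1.56 - 0.667
      = 4.18 m.

4.18


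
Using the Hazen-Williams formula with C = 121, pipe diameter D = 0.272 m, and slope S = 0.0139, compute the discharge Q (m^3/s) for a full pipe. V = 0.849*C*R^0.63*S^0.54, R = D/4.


For a full circular pipe, R = D/4 = 0.272/4 = 0.068 m.
V = 0.849 * 121 * 0.068^0.63 * 0.0139^0.54
  = 0.849 * 121 * 0.183857 * 0.099364
  = 1.8767 m/s.
Pipe area A = pi*D^2/4 = pi*0.272^2/4 = 0.0581 m^2.
Q = A * V = 0.0581 * 1.8767 = 0.1091 m^3/s.

0.1091


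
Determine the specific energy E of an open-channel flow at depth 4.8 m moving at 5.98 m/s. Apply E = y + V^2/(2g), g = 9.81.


Specific energy E = y + V^2/(2g).
Velocity head = V^2/(2g) = 5.98^2 / (2*9.81) = 35.7604 / 19.62 = 1.8227 m.
E = 4.8 + 1.8227 = 6.6227 m.

6.6227


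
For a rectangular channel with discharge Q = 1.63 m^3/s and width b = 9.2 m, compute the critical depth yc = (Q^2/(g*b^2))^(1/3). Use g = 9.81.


Using yc = (Q^2 / (g * b^2))^(1/3):
Q^2 = 1.63^2 = 2.66.
g * b^2 = 9.81 * 9.2^2 = 9.81 * 84.64 = 830.32.
Q^2 / (g*b^2) = 2.66 / 830.32 = 0.0032.
yc = 0.0032^(1/3) = 0.1474 m.

0.1474


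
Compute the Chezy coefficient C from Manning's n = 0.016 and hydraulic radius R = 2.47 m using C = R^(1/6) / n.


The Chezy coefficient relates to Manning's n through C = R^(1/6) / n.
R^(1/6) = 2.47^(1/6) = 1.162651.
C = 1.162651 / 0.016 = 72.67 m^(1/2)/s.

72.67


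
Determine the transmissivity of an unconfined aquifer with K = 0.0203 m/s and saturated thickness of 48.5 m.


Transmissivity is defined as T = K * h.
T = 0.0203 * 48.5
  = 0.9845 m^2/s.

0.9845


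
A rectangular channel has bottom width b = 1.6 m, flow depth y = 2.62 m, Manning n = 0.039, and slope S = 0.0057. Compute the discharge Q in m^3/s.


For a rectangular channel, the cross-sectional area A = b * y = 1.6 * 2.62 = 4.19 m^2.
The wetted perimeter P = b + 2y = 1.6 + 2*2.62 = 6.84 m.
Hydraulic radius R = A/P = 4.19/6.84 = 0.6129 m.
Velocity V = (1/n)*R^(2/3)*S^(1/2) = (1/0.039)*0.6129^(2/3)*0.0057^(1/2) = 1.3967 m/s.
Discharge Q = A * V = 4.19 * 1.3967 = 5.855 m^3/s.

5.855


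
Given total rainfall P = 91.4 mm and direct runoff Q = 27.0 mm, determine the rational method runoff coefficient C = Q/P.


The runoff coefficient C = runoff depth / rainfall depth.
C = 27.0 / 91.4
  = 0.2954.

0.2954


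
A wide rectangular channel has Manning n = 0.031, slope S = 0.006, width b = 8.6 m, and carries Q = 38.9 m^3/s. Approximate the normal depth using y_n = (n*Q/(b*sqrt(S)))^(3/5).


We use the wide-channel approximation y_n = (n*Q/(b*sqrt(S)))^(3/5).
sqrt(S) = sqrt(0.006) = 0.07746.
Numerator: n*Q = 0.031 * 38.9 = 1.2059.
Denominator: b*sqrt(S) = 8.6 * 0.07746 = 0.666156.
arg = 1.8102.
y_n = 1.8102^(3/5) = 1.4277 m.

1.4277


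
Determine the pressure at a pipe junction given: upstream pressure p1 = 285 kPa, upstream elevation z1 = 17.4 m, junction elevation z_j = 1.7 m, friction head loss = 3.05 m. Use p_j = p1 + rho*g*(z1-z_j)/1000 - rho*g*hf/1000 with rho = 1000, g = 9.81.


Junction pressure: p_j = p1 + rho*g*(z1 - z_j)/1000 - rho*g*hf/1000.
Elevation term = 1000*9.81*(17.4 - 1.7)/1000 = 154.017 kPa.
Friction term = 1000*9.81*3.05/1000 = 29.921 kPa.
p_j = 285 + 154.017 - 29.921 = 409.1 kPa.

409.1


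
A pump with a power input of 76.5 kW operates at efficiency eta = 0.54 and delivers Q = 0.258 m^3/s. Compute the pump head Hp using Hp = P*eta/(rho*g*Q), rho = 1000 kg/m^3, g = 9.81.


Pump head formula: Hp = P * eta / (rho * g * Q).
Numerator: P * eta = 76.5 * 1000 * 0.54 = 41310.0 W.
Denominator: rho * g * Q = 1000 * 9.81 * 0.258 = 2530.98.
Hp = 41310.0 / 2530.98 = 16.32 m.

16.32


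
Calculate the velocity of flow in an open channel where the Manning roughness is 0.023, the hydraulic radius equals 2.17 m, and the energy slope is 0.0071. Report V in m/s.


Manning's equation gives V = (1/n) * R^(2/3) * S^(1/2).
First, compute R^(2/3) = 2.17^(2/3) = 1.6761.
Next, S^(1/2) = 0.0071^(1/2) = 0.084261.
Then 1/n = 1/0.023 = 43.48.
V = 43.48 * 1.6761 * 0.084261 = 6.1406 m/s.

6.1406


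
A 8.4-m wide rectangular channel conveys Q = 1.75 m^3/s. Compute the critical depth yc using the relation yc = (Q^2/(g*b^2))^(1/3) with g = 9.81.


Using yc = (Q^2 / (g * b^2))^(1/3):
Q^2 = 1.75^2 = 3.06.
g * b^2 = 9.81 * 8.4^2 = 9.81 * 70.56 = 692.19.
Q^2 / (g*b^2) = 3.06 / 692.19 = 0.0044.
yc = 0.0044^(1/3) = 0.1642 m.

0.1642


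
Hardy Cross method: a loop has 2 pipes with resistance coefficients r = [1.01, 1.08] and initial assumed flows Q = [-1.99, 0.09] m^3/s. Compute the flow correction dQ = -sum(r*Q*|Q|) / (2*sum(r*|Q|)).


Numerator terms (r*Q*|Q|): 1.01*-1.99*|-1.99| = -3.9997; 1.08*0.09*|0.09| = 0.0087.
Sum of numerator = -3.991.
Denominator terms (r*|Q|): 1.01*|-1.99| = 2.0099; 1.08*|0.09| = 0.0972.
2 * sum of denominator = 2 * 2.1071 = 4.2142.
dQ = --3.991 / 4.2142 = 0.947 m^3/s.

0.947


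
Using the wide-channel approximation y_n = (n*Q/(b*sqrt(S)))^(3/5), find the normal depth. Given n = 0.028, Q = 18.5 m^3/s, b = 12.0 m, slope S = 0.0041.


We use the wide-channel approximation y_n = (n*Q/(b*sqrt(S)))^(3/5).
sqrt(S) = sqrt(0.0041) = 0.064031.
Numerator: n*Q = 0.028 * 18.5 = 0.518.
Denominator: b*sqrt(S) = 12.0 * 0.064031 = 0.768372.
arg = 0.6742.
y_n = 0.6742^(3/5) = 0.7893 m.

0.7893


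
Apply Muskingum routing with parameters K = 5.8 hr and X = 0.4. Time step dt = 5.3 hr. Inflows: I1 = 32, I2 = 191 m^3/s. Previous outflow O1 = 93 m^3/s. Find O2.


Muskingum coefficients:
denom = 2*K*(1-X) + dt = 2*5.8*(1-0.4) + 5.3 = 12.26.
C0 = (dt - 2*K*X)/denom = (5.3 - 2*5.8*0.4)/12.26 = 0.0538.
C1 = (dt + 2*K*X)/denom = (5.3 + 2*5.8*0.4)/12.26 = 0.8108.
C2 = (2*K*(1-X) - dt)/denom = 0.1354.
O2 = C0*I2 + C1*I1 + C2*O1
   = 0.0538*191 + 0.8108*32 + 0.1354*93
   = 48.82 m^3/s.

48.82


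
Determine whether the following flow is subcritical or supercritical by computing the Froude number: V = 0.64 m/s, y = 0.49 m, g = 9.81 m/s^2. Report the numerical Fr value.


The Froude number is defined as Fr = V / sqrt(g*y).
g*y = 9.81 * 0.49 = 4.8069.
sqrt(g*y) = sqrt(4.8069) = 2.1925.
Fr = 0.64 / 2.1925 = 0.2919.
Since Fr < 1, the flow is subcritical.

0.2919


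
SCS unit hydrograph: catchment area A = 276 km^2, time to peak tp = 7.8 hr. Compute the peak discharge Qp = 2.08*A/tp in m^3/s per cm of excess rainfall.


SCS formula: Qp = 2.08 * A / tp.
Qp = 2.08 * 276 / 7.8
   = 574.08 / 7.8
   = 73.6 m^3/s per cm.

73.6


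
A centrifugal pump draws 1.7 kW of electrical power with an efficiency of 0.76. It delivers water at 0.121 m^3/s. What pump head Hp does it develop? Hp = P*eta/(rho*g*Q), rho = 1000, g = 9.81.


Pump head formula: Hp = P * eta / (rho * g * Q).
Numerator: P * eta = 1.7 * 1000 * 0.76 = 1292.0 W.
Denominator: rho * g * Q = 1000 * 9.81 * 0.121 = 1187.01.
Hp = 1292.0 / 1187.01 = 1.09 m.

1.09


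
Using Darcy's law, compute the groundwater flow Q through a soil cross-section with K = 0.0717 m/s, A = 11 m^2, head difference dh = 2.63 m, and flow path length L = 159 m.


Darcy's law: Q = K * A * i, where i = dh/L.
Hydraulic gradient i = 2.63 / 159 = 0.016541.
Q = 0.0717 * 11 * 0.016541
  = 0.013 m^3/s.

0.013


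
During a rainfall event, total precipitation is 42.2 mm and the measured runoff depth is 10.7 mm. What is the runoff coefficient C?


The runoff coefficient C = runoff depth / rainfall depth.
C = 10.7 / 42.2
  = 0.2536.

0.2536


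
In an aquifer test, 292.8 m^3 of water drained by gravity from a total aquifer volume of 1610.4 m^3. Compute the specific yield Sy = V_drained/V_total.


Specific yield Sy = Volume drained / Total volume.
Sy = 292.8 / 1610.4
   = 0.1818.

0.1818


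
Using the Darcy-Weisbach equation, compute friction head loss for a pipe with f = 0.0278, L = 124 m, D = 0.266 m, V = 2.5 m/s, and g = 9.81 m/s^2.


Darcy-Weisbach equation: h_f = f * (L/D) * V^2/(2g).
f * L/D = 0.0278 * 124/0.266 = 12.9594.
V^2/(2g) = 2.5^2 / (2*9.81) = 6.25 / 19.62 = 0.3186 m.
h_f = 12.9594 * 0.3186 = 4.128 m.

4.128


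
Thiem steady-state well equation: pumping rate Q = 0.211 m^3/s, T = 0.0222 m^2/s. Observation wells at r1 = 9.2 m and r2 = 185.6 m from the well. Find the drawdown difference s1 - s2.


Thiem equation: s1 - s2 = Q/(2*pi*T) * ln(r2/r1).
ln(r2/r1) = ln(185.6/9.2) = 3.0044.
Q/(2*pi*T) = 0.211 / (2*pi*0.0222) = 0.211 / 0.1395 = 1.5127.
s1 - s2 = 1.5127 * 3.0044 = 4.5447 m.

4.5447


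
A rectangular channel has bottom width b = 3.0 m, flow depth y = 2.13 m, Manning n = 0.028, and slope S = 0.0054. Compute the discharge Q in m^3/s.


For a rectangular channel, the cross-sectional area A = b * y = 3.0 * 2.13 = 6.39 m^2.
The wetted perimeter P = b + 2y = 3.0 + 2*2.13 = 7.26 m.
Hydraulic radius R = A/P = 6.39/7.26 = 0.8802 m.
Velocity V = (1/n)*R^(2/3)*S^(1/2) = (1/0.028)*0.8802^(2/3)*0.0054^(1/2) = 2.4104 m/s.
Discharge Q = A * V = 6.39 * 2.4104 = 15.402 m^3/s.

15.402


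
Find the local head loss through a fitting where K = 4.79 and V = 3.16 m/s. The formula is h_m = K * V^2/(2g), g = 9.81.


Minor loss formula: h_m = K * V^2/(2g).
V^2 = 3.16^2 = 9.9856.
V^2/(2g) = 9.9856 / 19.62 = 0.509 m.
h_m = 4.79 * 0.509 = 2.4379 m.

2.4379


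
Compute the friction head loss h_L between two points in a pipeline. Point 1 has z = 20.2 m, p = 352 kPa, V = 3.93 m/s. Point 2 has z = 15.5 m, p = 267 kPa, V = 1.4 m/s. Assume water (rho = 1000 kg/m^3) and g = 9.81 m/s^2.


Total head at each section: H = z + p/(rho*g) + V^2/(2g).
H1 = 20.2 + 352*1000/(1000*9.81) + 3.93^2/(2*9.81)
   = 20.2 + 35.882 + 0.7872
   = 56.869 m.
H2 = 15.5 + 267*1000/(1000*9.81) + 1.4^2/(2*9.81)
   = 15.5 + 27.217 + 0.0999
   = 42.817 m.
h_L = H1 - H2 = 56.869 - 42.817 = 14.052 m.

14.052


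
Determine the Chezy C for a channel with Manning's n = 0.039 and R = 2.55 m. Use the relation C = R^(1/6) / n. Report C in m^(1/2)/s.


The Chezy coefficient relates to Manning's n through C = R^(1/6) / n.
R^(1/6) = 2.55^(1/6) = 1.168844.
C = 1.168844 / 0.039 = 29.97 m^(1/2)/s.

29.97


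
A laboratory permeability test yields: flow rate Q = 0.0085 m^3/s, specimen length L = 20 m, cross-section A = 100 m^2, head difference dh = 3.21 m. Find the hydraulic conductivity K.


From K = Q*L / (A*dh):
Numerator: Q*L = 0.0085 * 20 = 0.17.
Denominator: A*dh = 100 * 3.21 = 321.0.
K = 0.17 / 321.0 = 0.00053 m/s.

0.00053


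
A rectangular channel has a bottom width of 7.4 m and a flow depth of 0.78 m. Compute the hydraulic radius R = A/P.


For a rectangular section:
Flow area A = b * y = 7.4 * 0.78 = 5.77 m^2.
Wetted perimeter P = b + 2y = 7.4 + 2*0.78 = 8.96 m.
Hydraulic radius R = A/P = 5.77 / 8.96 = 0.6442 m.

0.6442


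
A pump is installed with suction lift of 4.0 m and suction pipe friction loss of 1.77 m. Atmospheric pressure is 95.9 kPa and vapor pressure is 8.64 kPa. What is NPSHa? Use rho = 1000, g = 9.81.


NPSHa = p_atm/(rho*g) - z_s - hf_s - p_vap/(rho*g).
p_atm/(rho*g) = 95.9*1000 / (1000*9.81) = 9.776 m.
p_vap/(rho*g) = 8.64*1000 / (1000*9.81) = 0.881 m.
NPSHa = 9.776 - 4.0 - 1.77 - 0.881
      = 3.13 m.

3.13


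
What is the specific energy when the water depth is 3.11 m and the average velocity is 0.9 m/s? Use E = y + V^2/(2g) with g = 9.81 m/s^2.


Specific energy E = y + V^2/(2g).
Velocity head = V^2/(2g) = 0.9^2 / (2*9.81) = 0.81 / 19.62 = 0.0413 m.
E = 3.11 + 0.0413 = 3.1513 m.

3.1513


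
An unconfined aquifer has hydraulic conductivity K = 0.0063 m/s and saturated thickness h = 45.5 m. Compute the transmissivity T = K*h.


Transmissivity is defined as T = K * h.
T = 0.0063 * 45.5
  = 0.2867 m^2/s.

0.2867


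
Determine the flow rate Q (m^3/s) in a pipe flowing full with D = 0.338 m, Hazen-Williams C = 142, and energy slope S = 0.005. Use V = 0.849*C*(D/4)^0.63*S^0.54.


For a full circular pipe, R = D/4 = 0.338/4 = 0.0845 m.
V = 0.849 * 142 * 0.0845^0.63 * 0.005^0.54
  = 0.849 * 142 * 0.210824 * 0.057206
  = 1.454 m/s.
Pipe area A = pi*D^2/4 = pi*0.338^2/4 = 0.0897 m^2.
Q = A * V = 0.0897 * 1.454 = 0.1305 m^3/s.

0.1305


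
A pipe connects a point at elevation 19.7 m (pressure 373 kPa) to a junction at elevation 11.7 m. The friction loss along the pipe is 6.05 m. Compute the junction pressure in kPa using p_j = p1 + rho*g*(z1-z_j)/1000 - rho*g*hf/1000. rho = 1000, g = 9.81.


Junction pressure: p_j = p1 + rho*g*(z1 - z_j)/1000 - rho*g*hf/1000.
Elevation term = 1000*9.81*(19.7 - 11.7)/1000 = 78.48 kPa.
Friction term = 1000*9.81*6.05/1000 = 59.35 kPa.
p_j = 373 + 78.48 - 59.35 = 392.13 kPa.

392.13


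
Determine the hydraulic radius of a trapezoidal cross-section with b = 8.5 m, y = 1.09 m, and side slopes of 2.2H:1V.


For a trapezoidal section with side slope z:
A = (b + z*y)*y = (8.5 + 2.2*1.09)*1.09 = 11.879 m^2.
P = b + 2*y*sqrt(1 + z^2) = 8.5 + 2*1.09*sqrt(1 + 2.2^2) = 13.768 m.
R = A/P = 11.879 / 13.768 = 0.8628 m.

0.8628


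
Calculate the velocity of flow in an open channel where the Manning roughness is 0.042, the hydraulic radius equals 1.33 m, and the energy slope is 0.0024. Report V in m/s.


Manning's equation gives V = (1/n) * R^(2/3) * S^(1/2).
First, compute R^(2/3) = 1.33^(2/3) = 1.2094.
Next, S^(1/2) = 0.0024^(1/2) = 0.04899.
Then 1/n = 1/0.042 = 23.81.
V = 23.81 * 1.2094 * 0.04899 = 1.4107 m/s.

1.4107


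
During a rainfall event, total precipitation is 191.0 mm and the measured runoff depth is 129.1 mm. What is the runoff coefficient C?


The runoff coefficient C = runoff depth / rainfall depth.
C = 129.1 / 191.0
  = 0.6759.

0.6759


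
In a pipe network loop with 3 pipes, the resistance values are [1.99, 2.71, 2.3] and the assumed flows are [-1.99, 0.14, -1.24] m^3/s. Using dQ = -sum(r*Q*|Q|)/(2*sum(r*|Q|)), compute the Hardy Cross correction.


Numerator terms (r*Q*|Q|): 1.99*-1.99*|-1.99| = -7.8806; 2.71*0.14*|0.14| = 0.0531; 2.3*-1.24*|-1.24| = -3.5365.
Sum of numerator = -11.364.
Denominator terms (r*|Q|): 1.99*|-1.99| = 3.9601; 2.71*|0.14| = 0.3794; 2.3*|-1.24| = 2.852.
2 * sum of denominator = 2 * 7.1915 = 14.383.
dQ = --11.364 / 14.383 = 0.7901 m^3/s.

0.7901


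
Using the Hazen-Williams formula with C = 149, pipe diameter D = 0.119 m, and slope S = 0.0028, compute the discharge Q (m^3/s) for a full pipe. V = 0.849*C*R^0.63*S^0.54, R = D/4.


For a full circular pipe, R = D/4 = 0.119/4 = 0.0297 m.
V = 0.849 * 149 * 0.0297^0.63 * 0.0028^0.54
  = 0.849 * 149 * 0.109219 * 0.041828
  = 0.5779 m/s.
Pipe area A = pi*D^2/4 = pi*0.119^2/4 = 0.0111 m^2.
Q = A * V = 0.0111 * 0.5779 = 0.0064 m^3/s.

0.0064


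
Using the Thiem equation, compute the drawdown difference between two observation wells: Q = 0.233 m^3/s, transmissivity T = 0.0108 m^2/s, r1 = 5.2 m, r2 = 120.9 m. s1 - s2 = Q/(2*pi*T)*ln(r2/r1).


Thiem equation: s1 - s2 = Q/(2*pi*T) * ln(r2/r1).
ln(r2/r1) = ln(120.9/5.2) = 3.1463.
Q/(2*pi*T) = 0.233 / (2*pi*0.0108) = 0.233 / 0.0679 = 3.4336.
s1 - s2 = 3.4336 * 3.1463 = 10.8032 m.

10.8032


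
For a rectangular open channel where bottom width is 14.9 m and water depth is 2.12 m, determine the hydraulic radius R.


For a rectangular section:
Flow area A = b * y = 14.9 * 2.12 = 31.59 m^2.
Wetted perimeter P = b + 2y = 14.9 + 2*2.12 = 19.14 m.
Hydraulic radius R = A/P = 31.59 / 19.14 = 1.6504 m.

1.6504


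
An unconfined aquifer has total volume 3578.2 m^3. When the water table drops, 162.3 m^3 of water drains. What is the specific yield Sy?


Specific yield Sy = Volume drained / Total volume.
Sy = 162.3 / 3578.2
   = 0.0454.

0.0454


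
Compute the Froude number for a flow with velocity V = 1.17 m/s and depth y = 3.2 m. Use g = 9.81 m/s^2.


The Froude number is defined as Fr = V / sqrt(g*y).
g*y = 9.81 * 3.2 = 31.392.
sqrt(g*y) = sqrt(31.392) = 5.6029.
Fr = 1.17 / 5.6029 = 0.2088.

0.2088


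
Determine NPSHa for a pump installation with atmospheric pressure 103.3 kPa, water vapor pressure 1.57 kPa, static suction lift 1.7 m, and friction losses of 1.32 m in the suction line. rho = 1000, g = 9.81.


NPSHa = p_atm/(rho*g) - z_s - hf_s - p_vap/(rho*g).
p_atm/(rho*g) = 103.3*1000 / (1000*9.81) = 10.53 m.
p_vap/(rho*g) = 1.57*1000 / (1000*9.81) = 0.16 m.
NPSHa = 10.53 - 1.7 - 1.32 - 0.16
      = 7.35 m.

7.35


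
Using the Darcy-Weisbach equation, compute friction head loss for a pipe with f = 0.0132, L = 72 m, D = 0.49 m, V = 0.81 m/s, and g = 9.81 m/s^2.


Darcy-Weisbach equation: h_f = f * (L/D) * V^2/(2g).
f * L/D = 0.0132 * 72/0.49 = 1.9396.
V^2/(2g) = 0.81^2 / (2*9.81) = 0.6561 / 19.62 = 0.0334 m.
h_f = 1.9396 * 0.0334 = 0.065 m.

0.065


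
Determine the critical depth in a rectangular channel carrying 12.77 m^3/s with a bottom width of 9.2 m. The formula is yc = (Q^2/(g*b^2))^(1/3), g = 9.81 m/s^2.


Using yc = (Q^2 / (g * b^2))^(1/3):
Q^2 = 12.77^2 = 163.07.
g * b^2 = 9.81 * 9.2^2 = 9.81 * 84.64 = 830.32.
Q^2 / (g*b^2) = 163.07 / 830.32 = 0.1964.
yc = 0.1964^(1/3) = 0.5813 m.

0.5813


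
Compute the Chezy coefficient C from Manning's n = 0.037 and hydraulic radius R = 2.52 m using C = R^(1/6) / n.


The Chezy coefficient relates to Manning's n through C = R^(1/6) / n.
R^(1/6) = 2.52^(1/6) = 1.166541.
C = 1.166541 / 0.037 = 31.53 m^(1/2)/s.

31.53


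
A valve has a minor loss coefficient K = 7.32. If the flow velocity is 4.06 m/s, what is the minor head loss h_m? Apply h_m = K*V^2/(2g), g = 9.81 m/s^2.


Minor loss formula: h_m = K * V^2/(2g).
V^2 = 4.06^2 = 16.4836.
V^2/(2g) = 16.4836 / 19.62 = 0.8401 m.
h_m = 7.32 * 0.8401 = 6.1498 m.

6.1498


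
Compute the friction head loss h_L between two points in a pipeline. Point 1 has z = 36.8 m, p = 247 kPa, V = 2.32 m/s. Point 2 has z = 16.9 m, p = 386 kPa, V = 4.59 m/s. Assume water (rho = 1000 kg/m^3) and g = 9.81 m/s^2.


Total head at each section: H = z + p/(rho*g) + V^2/(2g).
H1 = 36.8 + 247*1000/(1000*9.81) + 2.32^2/(2*9.81)
   = 36.8 + 25.178 + 0.2743
   = 62.253 m.
H2 = 16.9 + 386*1000/(1000*9.81) + 4.59^2/(2*9.81)
   = 16.9 + 39.348 + 1.0738
   = 57.321 m.
h_L = H1 - H2 = 62.253 - 57.321 = 4.931 m.

4.931


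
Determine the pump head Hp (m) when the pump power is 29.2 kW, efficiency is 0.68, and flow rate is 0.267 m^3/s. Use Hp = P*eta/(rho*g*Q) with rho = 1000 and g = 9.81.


Pump head formula: Hp = P * eta / (rho * g * Q).
Numerator: P * eta = 29.2 * 1000 * 0.68 = 19856.0 W.
Denominator: rho * g * Q = 1000 * 9.81 * 0.267 = 2619.27.
Hp = 19856.0 / 2619.27 = 7.58 m.

7.58


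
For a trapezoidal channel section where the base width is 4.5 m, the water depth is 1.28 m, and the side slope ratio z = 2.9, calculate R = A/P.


For a trapezoidal section with side slope z:
A = (b + z*y)*y = (4.5 + 2.9*1.28)*1.28 = 10.511 m^2.
P = b + 2*y*sqrt(1 + z^2) = 4.5 + 2*1.28*sqrt(1 + 2.9^2) = 12.353 m.
R = A/P = 10.511 / 12.353 = 0.8509 m.

0.8509


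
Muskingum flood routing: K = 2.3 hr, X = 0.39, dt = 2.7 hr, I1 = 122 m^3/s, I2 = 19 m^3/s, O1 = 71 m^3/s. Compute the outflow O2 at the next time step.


Muskingum coefficients:
denom = 2*K*(1-X) + dt = 2*2.3*(1-0.39) + 2.7 = 5.506.
C0 = (dt - 2*K*X)/denom = (2.7 - 2*2.3*0.39)/5.506 = 0.1645.
C1 = (dt + 2*K*X)/denom = (2.7 + 2*2.3*0.39)/5.506 = 0.8162.
C2 = (2*K*(1-X) - dt)/denom = 0.0193.
O2 = C0*I2 + C1*I1 + C2*O1
   = 0.1645*19 + 0.8162*122 + 0.0193*71
   = 104.07 m^3/s.

104.07


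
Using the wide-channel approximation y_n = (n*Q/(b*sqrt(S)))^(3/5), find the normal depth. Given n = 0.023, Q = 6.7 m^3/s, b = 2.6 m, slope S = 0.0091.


We use the wide-channel approximation y_n = (n*Q/(b*sqrt(S)))^(3/5).
sqrt(S) = sqrt(0.0091) = 0.095394.
Numerator: n*Q = 0.023 * 6.7 = 0.1541.
Denominator: b*sqrt(S) = 2.6 * 0.095394 = 0.248024.
arg = 0.6213.
y_n = 0.6213^(3/5) = 0.7516 m.

0.7516


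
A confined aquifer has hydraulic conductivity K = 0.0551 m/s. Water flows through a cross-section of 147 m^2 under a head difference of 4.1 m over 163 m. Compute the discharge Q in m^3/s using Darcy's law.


Darcy's law: Q = K * A * i, where i = dh/L.
Hydraulic gradient i = 4.1 / 163 = 0.025153.
Q = 0.0551 * 147 * 0.025153
  = 0.2037 m^3/s.

0.2037
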